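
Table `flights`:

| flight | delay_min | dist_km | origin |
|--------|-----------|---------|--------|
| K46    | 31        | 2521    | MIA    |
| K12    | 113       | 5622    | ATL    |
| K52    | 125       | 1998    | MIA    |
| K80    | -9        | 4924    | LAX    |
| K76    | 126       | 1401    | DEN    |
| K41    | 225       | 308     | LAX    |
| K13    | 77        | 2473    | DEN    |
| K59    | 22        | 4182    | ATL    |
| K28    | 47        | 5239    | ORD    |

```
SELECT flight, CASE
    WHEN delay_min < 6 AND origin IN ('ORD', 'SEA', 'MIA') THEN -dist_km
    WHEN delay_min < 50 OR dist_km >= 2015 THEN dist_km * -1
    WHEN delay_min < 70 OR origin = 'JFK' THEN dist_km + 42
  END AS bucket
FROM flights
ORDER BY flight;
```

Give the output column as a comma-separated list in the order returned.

-5622, -2473, -5239, NULL, -2521, NULL, -4182, NULL, -4924

flight=K12: delay_min < 50 OR dist_km >= 2015 → -5622
flight=K13: delay_min < 50 OR dist_km >= 2015 → -2473
flight=K28: delay_min < 50 OR dist_km >= 2015 → -5239
flight=K41: (no match → NULL) → NULL
flight=K46: delay_min < 50 OR dist_km >= 2015 → -2521
flight=K52: (no match → NULL) → NULL
flight=K59: delay_min < 50 OR dist_km >= 2015 → -4182
flight=K76: (no match → NULL) → NULL
flight=K80: delay_min < 50 OR dist_km >= 2015 → -4924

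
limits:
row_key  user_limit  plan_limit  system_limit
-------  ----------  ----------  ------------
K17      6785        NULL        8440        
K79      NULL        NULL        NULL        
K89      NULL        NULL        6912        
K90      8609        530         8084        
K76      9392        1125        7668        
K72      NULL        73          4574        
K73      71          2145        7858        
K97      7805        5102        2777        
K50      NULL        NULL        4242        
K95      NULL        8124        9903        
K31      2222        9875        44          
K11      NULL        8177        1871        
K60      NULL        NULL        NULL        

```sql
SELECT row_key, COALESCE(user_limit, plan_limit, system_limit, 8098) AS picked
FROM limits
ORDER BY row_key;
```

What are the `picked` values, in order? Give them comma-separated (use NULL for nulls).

8177, 6785, 2222, 4242, 8098, 73, 71, 9392, 8098, 6912, 8609, 8124, 7805

row_key=K11: user_limit=NULL, plan_limit=8177 → 8177
row_key=K17: user_limit=6785 → 6785
row_key=K31: user_limit=2222 → 2222
row_key=K50: user_limit=NULL, plan_limit=NULL, system_limit=4242 → 4242
row_key=K60: user_limit=NULL, plan_limit=NULL, system_limit=NULL, → literal 8098 → 8098
row_key=K72: user_limit=NULL, plan_limit=73 → 73
row_key=K73: user_limit=71 → 71
row_key=K76: user_limit=9392 → 9392
row_key=K79: user_limit=NULL, plan_limit=NULL, system_limit=NULL, → literal 8098 → 8098
row_key=K89: user_limit=NULL, plan_limit=NULL, system_limit=6912 → 6912
row_key=K90: user_limit=8609 → 8609
row_key=K95: user_limit=NULL, plan_limit=8124 → 8124
row_key=K97: user_limit=7805 → 7805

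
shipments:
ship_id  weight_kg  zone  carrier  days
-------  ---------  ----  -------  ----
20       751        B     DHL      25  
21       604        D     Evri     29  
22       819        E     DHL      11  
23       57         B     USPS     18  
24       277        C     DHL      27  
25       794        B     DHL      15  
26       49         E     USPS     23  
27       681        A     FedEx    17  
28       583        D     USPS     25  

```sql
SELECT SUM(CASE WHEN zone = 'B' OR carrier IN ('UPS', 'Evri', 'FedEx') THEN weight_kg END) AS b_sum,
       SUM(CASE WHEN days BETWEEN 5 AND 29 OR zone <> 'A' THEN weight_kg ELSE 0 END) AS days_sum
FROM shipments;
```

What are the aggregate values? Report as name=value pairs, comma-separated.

b_sum=2887, days_sum=4615

[b_sum: zone = 'B' OR carrier IN ('UPS', 'Evri', 'FedEx')]
ship_id=20: ✓ → 751
ship_id=21: ✓ → 604
ship_id=22: ✗
ship_id=23: ✓ → 57
ship_id=24: ✗
ship_id=25: ✓ → 794
ship_id=26: ✗
ship_id=27: ✓ → 681
ship_id=28: ✗
b_sum = 751 + 604 + 57 + 794 + 681 = 2887
—
[days_sum: days BETWEEN 5 AND 29 OR zone <> 'A']
ship_id=20: ✓ → 751
ship_id=21: ✓ → 604
ship_id=22: ✓ → 819
ship_id=23: ✓ → 57
ship_id=24: ✓ → 277
ship_id=25: ✓ → 794
ship_id=26: ✓ → 49
ship_id=27: ✓ → 681
ship_id=28: ✓ → 583
days_sum = 751 + 604 + 819 + 57 + 277 + 794 + 49 + 681 + 583 = 4615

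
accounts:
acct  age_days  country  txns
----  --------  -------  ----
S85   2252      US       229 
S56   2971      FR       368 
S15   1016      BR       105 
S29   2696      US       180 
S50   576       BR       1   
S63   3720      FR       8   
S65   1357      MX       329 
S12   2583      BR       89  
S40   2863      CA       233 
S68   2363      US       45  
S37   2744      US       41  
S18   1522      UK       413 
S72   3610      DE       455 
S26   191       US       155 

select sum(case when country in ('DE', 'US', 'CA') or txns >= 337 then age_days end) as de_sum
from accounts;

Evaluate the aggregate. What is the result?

21212

acct=S85: ✓ → 2252
acct=S56: ✓ → 2971
acct=S15: ✗
acct=S29: ✓ → 2696
acct=S50: ✗
acct=S63: ✗
acct=S65: ✗
acct=S12: ✗
acct=S40: ✓ → 2863
acct=S68: ✓ → 2363
acct=S37: ✓ → 2744
acct=S18: ✓ → 1522
acct=S72: ✓ → 3610
acct=S26: ✓ → 191
de_sum = 2252 + 2971 + 2696 + 2863 + 2363 + 2744 + 1522 + 3610 + 191 = 21212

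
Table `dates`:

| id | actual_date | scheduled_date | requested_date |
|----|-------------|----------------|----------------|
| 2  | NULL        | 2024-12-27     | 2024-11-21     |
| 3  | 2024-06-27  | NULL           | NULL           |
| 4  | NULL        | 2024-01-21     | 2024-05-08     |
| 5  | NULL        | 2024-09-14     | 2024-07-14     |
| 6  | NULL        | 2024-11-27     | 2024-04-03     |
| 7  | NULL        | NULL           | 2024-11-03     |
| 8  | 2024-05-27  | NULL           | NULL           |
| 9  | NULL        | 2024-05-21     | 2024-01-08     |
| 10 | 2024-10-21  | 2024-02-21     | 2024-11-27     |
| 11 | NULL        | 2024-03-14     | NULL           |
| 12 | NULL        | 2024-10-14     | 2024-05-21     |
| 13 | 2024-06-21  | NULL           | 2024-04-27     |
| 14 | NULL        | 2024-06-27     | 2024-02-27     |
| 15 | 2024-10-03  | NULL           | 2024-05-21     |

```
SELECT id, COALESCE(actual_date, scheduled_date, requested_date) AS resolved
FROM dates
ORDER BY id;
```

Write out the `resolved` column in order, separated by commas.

id=2: actual_date=NULL, scheduled_date=2024-12-27 → 2024-12-27
id=3: actual_date=2024-06-27 → 2024-06-27
id=4: actual_date=NULL, scheduled_date=2024-01-21 → 2024-01-21
id=5: actual_date=NULL, scheduled_date=2024-09-14 → 2024-09-14
id=6: actual_date=NULL, scheduled_date=2024-11-27 → 2024-11-27
id=7: actual_date=NULL, scheduled_date=NULL, requested_date=2024-11-03 → 2024-11-03
id=8: actual_date=2024-05-27 → 2024-05-27
id=9: actual_date=NULL, scheduled_date=2024-05-21 → 2024-05-21
id=10: actual_date=2024-10-21 → 2024-10-21
id=11: actual_date=NULL, scheduled_date=2024-03-14 → 2024-03-14
id=12: actual_date=NULL, scheduled_date=2024-10-14 → 2024-10-14
id=13: actual_date=2024-06-21 → 2024-06-21
id=14: actual_date=NULL, scheduled_date=2024-06-27 → 2024-06-27
id=15: actual_date=2024-10-03 → 2024-10-03

2024-12-27, 2024-06-27, 2024-01-21, 2024-09-14, 2024-11-27, 2024-11-03, 2024-05-27, 2024-05-21, 2024-10-21, 2024-03-14, 2024-10-14, 2024-06-21, 2024-06-27, 2024-10-03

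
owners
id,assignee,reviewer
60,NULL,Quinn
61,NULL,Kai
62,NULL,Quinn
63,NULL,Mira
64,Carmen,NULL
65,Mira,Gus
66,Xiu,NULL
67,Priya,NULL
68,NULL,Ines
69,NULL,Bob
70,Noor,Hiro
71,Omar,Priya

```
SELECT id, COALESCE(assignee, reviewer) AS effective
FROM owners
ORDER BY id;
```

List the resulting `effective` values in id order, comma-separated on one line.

Quinn, Kai, Quinn, Mira, Carmen, Mira, Xiu, Priya, Ines, Bob, Noor, Omar

id=60: assignee=NULL, reviewer=Quinn → Quinn
id=61: assignee=NULL, reviewer=Kai → Kai
id=62: assignee=NULL, reviewer=Quinn → Quinn
id=63: assignee=NULL, reviewer=Mira → Mira
id=64: assignee=Carmen → Carmen
id=65: assignee=Mira → Mira
id=66: assignee=Xiu → Xiu
id=67: assignee=Priya → Priya
id=68: assignee=NULL, reviewer=Ines → Ines
id=69: assignee=NULL, reviewer=Bob → Bob
id=70: assignee=Noor → Noor
id=71: assignee=Omar → Omar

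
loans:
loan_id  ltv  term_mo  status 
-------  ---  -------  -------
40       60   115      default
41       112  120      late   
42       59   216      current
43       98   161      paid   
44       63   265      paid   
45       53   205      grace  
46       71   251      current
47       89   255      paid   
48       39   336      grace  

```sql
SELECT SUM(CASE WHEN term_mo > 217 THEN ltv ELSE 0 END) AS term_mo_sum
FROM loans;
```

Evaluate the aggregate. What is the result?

262

loan_id=40: ✗
loan_id=41: ✗
loan_id=42: ✗
loan_id=43: ✗
loan_id=44: ✓ → 63
loan_id=45: ✗
loan_id=46: ✓ → 71
loan_id=47: ✓ → 89
loan_id=48: ✓ → 39
term_mo_sum = 63 + 71 + 89 + 39 = 262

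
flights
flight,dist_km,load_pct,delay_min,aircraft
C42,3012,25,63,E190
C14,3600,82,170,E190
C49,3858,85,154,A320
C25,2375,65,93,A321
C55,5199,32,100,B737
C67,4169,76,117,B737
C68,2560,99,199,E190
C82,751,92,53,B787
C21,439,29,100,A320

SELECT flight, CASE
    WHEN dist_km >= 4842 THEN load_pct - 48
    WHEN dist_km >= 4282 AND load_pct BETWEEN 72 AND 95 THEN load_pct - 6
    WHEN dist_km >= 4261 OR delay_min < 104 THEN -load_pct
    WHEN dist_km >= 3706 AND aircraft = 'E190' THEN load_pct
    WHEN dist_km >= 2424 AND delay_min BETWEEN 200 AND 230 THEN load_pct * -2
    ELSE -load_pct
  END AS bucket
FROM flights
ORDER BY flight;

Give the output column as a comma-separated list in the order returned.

-82, -29, -65, -25, -85, -16, -76, -99, -92

flight=C14: ELSE → -82
flight=C21: dist_km >= 4261 OR delay_min < 104 → -29
flight=C25: dist_km >= 4261 OR delay_min < 104 → -65
flight=C42: dist_km >= 4261 OR delay_min < 104 → -25
flight=C49: ELSE → -85
flight=C55: dist_km >= 4842 → -16
flight=C67: ELSE → -76
flight=C68: ELSE → -99
flight=C82: dist_km >= 4261 OR delay_min < 104 → -92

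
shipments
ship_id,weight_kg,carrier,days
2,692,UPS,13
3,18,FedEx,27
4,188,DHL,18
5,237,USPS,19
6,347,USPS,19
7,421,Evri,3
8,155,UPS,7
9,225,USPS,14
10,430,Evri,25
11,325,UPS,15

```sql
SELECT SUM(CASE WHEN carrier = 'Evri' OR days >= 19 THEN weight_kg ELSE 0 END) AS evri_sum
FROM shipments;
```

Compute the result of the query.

1453

ship_id=2: ✗
ship_id=3: ✓ → 18
ship_id=4: ✗
ship_id=5: ✓ → 237
ship_id=6: ✓ → 347
ship_id=7: ✓ → 421
ship_id=8: ✗
ship_id=9: ✗
ship_id=10: ✓ → 430
ship_id=11: ✗
evri_sum = 18 + 237 + 347 + 421 + 430 = 1453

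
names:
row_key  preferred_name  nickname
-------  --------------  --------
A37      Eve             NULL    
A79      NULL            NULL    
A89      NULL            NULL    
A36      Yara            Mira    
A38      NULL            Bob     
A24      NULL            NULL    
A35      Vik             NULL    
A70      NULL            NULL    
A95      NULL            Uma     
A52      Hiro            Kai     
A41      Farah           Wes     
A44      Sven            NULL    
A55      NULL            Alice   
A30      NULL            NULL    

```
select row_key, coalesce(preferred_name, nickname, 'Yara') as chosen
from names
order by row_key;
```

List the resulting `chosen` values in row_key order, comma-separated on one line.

row_key=A24: preferred_name=NULL, nickname=NULL, → literal Yara → Yara
row_key=A30: preferred_name=NULL, nickname=NULL, → literal Yara → Yara
row_key=A35: preferred_name=Vik → Vik
row_key=A36: preferred_name=Yara → Yara
row_key=A37: preferred_name=Eve → Eve
row_key=A38: preferred_name=NULL, nickname=Bob → Bob
row_key=A41: preferred_name=Farah → Farah
row_key=A44: preferred_name=Sven → Sven
row_key=A52: preferred_name=Hiro → Hiro
row_key=A55: preferred_name=NULL, nickname=Alice → Alice
row_key=A70: preferred_name=NULL, nickname=NULL, → literal Yara → Yara
row_key=A79: preferred_name=NULL, nickname=NULL, → literal Yara → Yara
row_key=A89: preferred_name=NULL, nickname=NULL, → literal Yara → Yara
row_key=A95: preferred_name=NULL, nickname=Uma → Uma

Yara, Yara, Vik, Yara, Eve, Bob, Farah, Sven, Hiro, Alice, Yara, Yara, Yara, Uma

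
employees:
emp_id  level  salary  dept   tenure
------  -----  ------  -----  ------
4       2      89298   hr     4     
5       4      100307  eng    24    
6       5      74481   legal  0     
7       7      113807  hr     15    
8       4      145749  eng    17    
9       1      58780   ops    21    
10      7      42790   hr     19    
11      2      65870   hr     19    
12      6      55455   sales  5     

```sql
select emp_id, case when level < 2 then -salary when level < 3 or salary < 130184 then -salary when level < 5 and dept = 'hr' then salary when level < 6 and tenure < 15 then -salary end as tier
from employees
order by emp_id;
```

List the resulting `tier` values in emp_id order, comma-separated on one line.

emp_id=4: level < 3 or salary < 130184 → -89298
emp_id=5: level < 3 or salary < 130184 → -100307
emp_id=6: level < 3 or salary < 130184 → -74481
emp_id=7: level < 3 or salary < 130184 → -113807
emp_id=8: (no match → NULL) → NULL
emp_id=9: level < 2 → -58780
emp_id=10: level < 3 or salary < 130184 → -42790
emp_id=11: level < 3 or salary < 130184 → -65870
emp_id=12: level < 3 or salary < 130184 → -55455

-89298, -100307, -74481, -113807, NULL, -58780, -42790, -65870, -55455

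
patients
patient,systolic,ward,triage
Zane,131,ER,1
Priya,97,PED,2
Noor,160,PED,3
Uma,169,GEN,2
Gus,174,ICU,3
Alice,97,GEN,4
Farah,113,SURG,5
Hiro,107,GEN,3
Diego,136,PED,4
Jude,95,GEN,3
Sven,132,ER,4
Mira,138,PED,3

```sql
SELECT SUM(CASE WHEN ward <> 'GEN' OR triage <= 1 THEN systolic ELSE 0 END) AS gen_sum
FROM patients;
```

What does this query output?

patient=Zane: ✓ → 131
patient=Priya: ✓ → 97
patient=Noor: ✓ → 160
patient=Uma: ✗
patient=Gus: ✓ → 174
patient=Alice: ✗
patient=Farah: ✓ → 113
patient=Hiro: ✗
patient=Diego: ✓ → 136
patient=Jude: ✗
patient=Sven: ✓ → 132
patient=Mira: ✓ → 138
gen_sum = 131 + 97 + 160 + 174 + 113 + 136 + 132 + 138 = 1081

1081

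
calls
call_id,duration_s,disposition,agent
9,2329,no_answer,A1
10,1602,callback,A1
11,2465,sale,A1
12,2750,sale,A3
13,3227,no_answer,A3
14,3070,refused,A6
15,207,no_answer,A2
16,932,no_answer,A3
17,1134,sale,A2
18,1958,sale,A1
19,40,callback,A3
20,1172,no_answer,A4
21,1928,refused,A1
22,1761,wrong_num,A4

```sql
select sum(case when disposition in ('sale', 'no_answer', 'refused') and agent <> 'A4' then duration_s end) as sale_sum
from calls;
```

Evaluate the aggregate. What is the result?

20000

call_id=9: ✓ → 2329
call_id=10: ✗
call_id=11: ✓ → 2465
call_id=12: ✓ → 2750
call_id=13: ✓ → 3227
call_id=14: ✓ → 3070
call_id=15: ✓ → 207
call_id=16: ✓ → 932
call_id=17: ✓ → 1134
call_id=18: ✓ → 1958
call_id=19: ✗
call_id=20: ✗
call_id=21: ✓ → 1928
call_id=22: ✗
sale_sum = 2329 + 2465 + 2750 + 3227 + 3070 + 207 + 932 + 1134 + 1958 + 1928 = 20000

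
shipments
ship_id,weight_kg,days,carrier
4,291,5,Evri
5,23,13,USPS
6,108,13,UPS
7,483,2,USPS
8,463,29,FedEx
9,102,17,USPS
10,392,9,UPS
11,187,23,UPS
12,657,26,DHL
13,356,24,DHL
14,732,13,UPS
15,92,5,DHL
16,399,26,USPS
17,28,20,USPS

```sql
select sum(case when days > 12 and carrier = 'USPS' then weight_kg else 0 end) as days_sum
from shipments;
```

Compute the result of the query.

ship_id=4: ✗
ship_id=5: ✓ → 23
ship_id=6: ✗
ship_id=7: ✗
ship_id=8: ✗
ship_id=9: ✓ → 102
ship_id=10: ✗
ship_id=11: ✗
ship_id=12: ✗
ship_id=13: ✗
ship_id=14: ✗
ship_id=15: ✗
ship_id=16: ✓ → 399
ship_id=17: ✓ → 28
days_sum = 23 + 102 + 399 + 28 = 552

552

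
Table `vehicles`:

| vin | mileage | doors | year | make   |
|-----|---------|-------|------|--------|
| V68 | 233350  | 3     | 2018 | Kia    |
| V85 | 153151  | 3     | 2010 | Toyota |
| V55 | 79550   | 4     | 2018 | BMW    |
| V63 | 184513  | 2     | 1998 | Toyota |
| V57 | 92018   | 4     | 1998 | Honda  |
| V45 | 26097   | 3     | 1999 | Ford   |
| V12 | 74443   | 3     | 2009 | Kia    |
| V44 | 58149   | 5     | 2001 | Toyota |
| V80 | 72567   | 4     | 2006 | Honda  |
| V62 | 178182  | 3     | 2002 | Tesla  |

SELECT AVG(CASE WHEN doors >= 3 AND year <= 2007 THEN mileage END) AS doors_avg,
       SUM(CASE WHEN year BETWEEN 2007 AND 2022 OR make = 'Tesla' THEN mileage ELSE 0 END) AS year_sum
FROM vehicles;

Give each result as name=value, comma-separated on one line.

[doors_avg: doors >= 3 AND year <= 2007]
vin=V68: ✗
vin=V85: ✗
vin=V55: ✗
vin=V63: ✗
vin=V57: ✓ → 92018
vin=V45: ✓ → 26097
vin=V12: ✗
vin=V44: ✓ → 58149
vin=V80: ✓ → 72567
vin=V62: ✓ → 178182
doors_avg = (92018 + 26097 + 58149 + 72567 + 178182) / 5 = 85402.6
—
[year_sum: year BETWEEN 2007 AND 2022 OR make = 'Tesla']
vin=V68: ✓ → 233350
vin=V85: ✓ → 153151
vin=V55: ✓ → 79550
vin=V63: ✗
vin=V57: ✗
vin=V45: ✗
vin=V12: ✓ → 74443
vin=V44: ✗
vin=V80: ✗
vin=V62: ✓ → 178182
year_sum = 233350 + 153151 + 79550 + 74443 + 178182 = 718676

doors_avg=85402.6, year_sum=718676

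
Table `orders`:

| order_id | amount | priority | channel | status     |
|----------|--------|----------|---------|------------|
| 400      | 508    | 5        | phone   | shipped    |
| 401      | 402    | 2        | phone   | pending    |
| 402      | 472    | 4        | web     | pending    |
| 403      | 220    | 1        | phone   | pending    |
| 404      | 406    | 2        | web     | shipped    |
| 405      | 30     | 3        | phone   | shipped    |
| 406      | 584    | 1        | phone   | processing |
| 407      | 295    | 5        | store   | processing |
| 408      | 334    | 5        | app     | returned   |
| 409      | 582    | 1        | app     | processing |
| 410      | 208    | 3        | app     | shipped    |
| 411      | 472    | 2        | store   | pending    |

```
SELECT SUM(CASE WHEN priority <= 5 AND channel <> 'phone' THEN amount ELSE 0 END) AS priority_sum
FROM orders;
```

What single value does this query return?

order_id=400: ✗
order_id=401: ✗
order_id=402: ✓ → 472
order_id=403: ✗
order_id=404: ✓ → 406
order_id=405: ✗
order_id=406: ✗
order_id=407: ✓ → 295
order_id=408: ✓ → 334
order_id=409: ✓ → 582
order_id=410: ✓ → 208
order_id=411: ✓ → 472
priority_sum = 472 + 406 + 295 + 334 + 582 + 208 + 472 = 2769

2769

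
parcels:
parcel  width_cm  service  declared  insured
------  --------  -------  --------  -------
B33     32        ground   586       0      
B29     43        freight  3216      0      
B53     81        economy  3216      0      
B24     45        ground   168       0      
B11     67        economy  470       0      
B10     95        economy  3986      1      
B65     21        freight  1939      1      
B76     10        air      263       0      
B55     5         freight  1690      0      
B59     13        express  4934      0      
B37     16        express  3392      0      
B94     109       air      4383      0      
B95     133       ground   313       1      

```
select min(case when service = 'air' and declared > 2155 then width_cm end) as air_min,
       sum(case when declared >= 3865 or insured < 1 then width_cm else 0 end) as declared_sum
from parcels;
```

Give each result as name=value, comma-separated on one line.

air_min=109, declared_sum=516

[air_min: service = 'air' and declared > 2155]
parcel=B33: ✗
parcel=B29: ✗
parcel=B53: ✗
parcel=B24: ✗
parcel=B11: ✗
parcel=B10: ✗
parcel=B65: ✗
parcel=B76: ✗
parcel=B55: ✗
parcel=B59: ✗
parcel=B37: ✗
parcel=B94: ✓ → 109
parcel=B95: ✗
air_min = MIN(109) = 109
—
[declared_sum: declared >= 3865 or insured < 1]
parcel=B33: ✓ → 32
parcel=B29: ✓ → 43
parcel=B53: ✓ → 81
parcel=B24: ✓ → 45
parcel=B11: ✓ → 67
parcel=B10: ✓ → 95
parcel=B65: ✗
parcel=B76: ✓ → 10
parcel=B55: ✓ → 5
parcel=B59: ✓ → 13
parcel=B37: ✓ → 16
parcel=B94: ✓ → 109
parcel=B95: ✗
declared_sum = 32 + 43 + 81 + 45 + 67 + 95 + 10 + 5 + 13 + 16 + 109 = 516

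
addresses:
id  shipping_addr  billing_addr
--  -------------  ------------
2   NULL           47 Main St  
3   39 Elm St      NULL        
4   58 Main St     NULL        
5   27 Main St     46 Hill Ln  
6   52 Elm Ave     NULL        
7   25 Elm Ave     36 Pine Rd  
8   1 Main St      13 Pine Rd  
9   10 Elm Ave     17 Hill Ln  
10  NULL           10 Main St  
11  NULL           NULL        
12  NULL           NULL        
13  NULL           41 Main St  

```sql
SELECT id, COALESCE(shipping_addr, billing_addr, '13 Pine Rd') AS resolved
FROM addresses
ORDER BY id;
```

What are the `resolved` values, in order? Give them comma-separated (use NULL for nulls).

id=2: shipping_addr=NULL, billing_addr=47 Main St → 47 Main St
id=3: shipping_addr=39 Elm St → 39 Elm St
id=4: shipping_addr=58 Main St → 58 Main St
id=5: shipping_addr=27 Main St → 27 Main St
id=6: shipping_addr=52 Elm Ave → 52 Elm Ave
id=7: shipping_addr=25 Elm Ave → 25 Elm Ave
id=8: shipping_addr=1 Main St → 1 Main St
id=9: shipping_addr=10 Elm Ave → 10 Elm Ave
id=10: shipping_addr=NULL, billing_addr=10 Main St → 10 Main St
id=11: shipping_addr=NULL, billing_addr=NULL, → literal 13 Pine Rd → 13 Pine Rd
id=12: shipping_addr=NULL, billing_addr=NULL, → literal 13 Pine Rd → 13 Pine Rd
id=13: shipping_addr=NULL, billing_addr=41 Main St → 41 Main St

47 Main St, 39 Elm St, 58 Main St, 27 Main St, 52 Elm Ave, 25 Elm Ave, 1 Main St, 10 Elm Ave, 10 Main St, 13 Pine Rd, 13 Pine Rd, 41 Main St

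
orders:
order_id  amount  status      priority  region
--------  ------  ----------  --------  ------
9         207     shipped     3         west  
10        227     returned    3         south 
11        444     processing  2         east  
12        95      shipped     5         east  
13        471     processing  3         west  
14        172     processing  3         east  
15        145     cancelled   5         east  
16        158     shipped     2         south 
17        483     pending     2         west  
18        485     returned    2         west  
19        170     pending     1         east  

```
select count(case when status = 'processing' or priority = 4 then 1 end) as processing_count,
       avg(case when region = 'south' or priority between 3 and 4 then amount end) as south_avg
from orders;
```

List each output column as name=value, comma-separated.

[processing_count: status = 'processing' or priority = 4]
order_id=9: ✗
order_id=10: ✗
order_id=11: ✓ → 1
order_id=12: ✗
order_id=13: ✓ → 1
order_id=14: ✓ → 1
order_id=15: ✗
order_id=16: ✗
order_id=17: ✗
order_id=18: ✗
order_id=19: ✗
processing_count = COUNT(1, 1, 1) = 3
—
[south_avg: region = 'south' or priority between 3 and 4]
order_id=9: ✓ → 207
order_id=10: ✓ → 227
order_id=11: ✗
order_id=12: ✗
order_id=13: ✓ → 471
order_id=14: ✓ → 172
order_id=15: ✗
order_id=16: ✓ → 158
order_id=17: ✗
order_id=18: ✗
order_id=19: ✗
south_avg = (207 + 227 + 471 + 172 + 158) / 5 = 247

processing_count=3, south_avg=247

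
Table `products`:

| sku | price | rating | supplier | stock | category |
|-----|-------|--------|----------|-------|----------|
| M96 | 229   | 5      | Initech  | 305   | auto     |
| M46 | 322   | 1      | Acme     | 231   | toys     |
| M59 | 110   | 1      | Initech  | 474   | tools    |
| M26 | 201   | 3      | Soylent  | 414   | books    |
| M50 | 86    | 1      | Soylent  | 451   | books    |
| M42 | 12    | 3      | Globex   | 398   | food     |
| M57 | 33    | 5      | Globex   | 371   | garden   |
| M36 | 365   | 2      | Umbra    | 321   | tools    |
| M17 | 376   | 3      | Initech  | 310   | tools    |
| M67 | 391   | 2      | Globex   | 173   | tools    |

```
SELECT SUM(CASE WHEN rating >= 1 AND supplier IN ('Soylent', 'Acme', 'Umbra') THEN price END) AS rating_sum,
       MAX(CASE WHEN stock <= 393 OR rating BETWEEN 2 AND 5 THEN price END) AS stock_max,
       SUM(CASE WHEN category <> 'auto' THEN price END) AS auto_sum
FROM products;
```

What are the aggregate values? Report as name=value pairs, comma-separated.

[rating_sum: rating >= 1 AND supplier IN ('Soylent', 'Acme', 'Umbra')]
sku=M96: ✗
sku=M46: ✓ → 322
sku=M59: ✗
sku=M26: ✓ → 201
sku=M50: ✓ → 86
sku=M42: ✗
sku=M57: ✗
sku=M36: ✓ → 365
sku=M17: ✗
sku=M67: ✗
rating_sum = 322 + 201 + 86 + 365 = 974
—
[stock_max: stock <= 393 OR rating BETWEEN 2 AND 5]
sku=M96: ✓ → 229
sku=M46: ✓ → 322
sku=M59: ✗
sku=M26: ✓ → 201
sku=M50: ✗
sku=M42: ✓ → 12
sku=M57: ✓ → 33
sku=M36: ✓ → 365
sku=M17: ✓ → 376
sku=M67: ✓ → 391
stock_max = MAX(229, 322, 201, 12, 33, 365, 376, 391) = 391
—
[auto_sum: category <> 'auto']
sku=M96: ✗
sku=M46: ✓ → 322
sku=M59: ✓ → 110
sku=M26: ✓ → 201
sku=M50: ✓ → 86
sku=M42: ✓ → 12
sku=M57: ✓ → 33
sku=M36: ✓ → 365
sku=M17: ✓ → 376
sku=M67: ✓ → 391
auto_sum = 322 + 110 + 201 + 86 + 12 + 33 + 365 + 376 + 391 = 1896

rating_sum=974, stock_max=391, auto_sum=1896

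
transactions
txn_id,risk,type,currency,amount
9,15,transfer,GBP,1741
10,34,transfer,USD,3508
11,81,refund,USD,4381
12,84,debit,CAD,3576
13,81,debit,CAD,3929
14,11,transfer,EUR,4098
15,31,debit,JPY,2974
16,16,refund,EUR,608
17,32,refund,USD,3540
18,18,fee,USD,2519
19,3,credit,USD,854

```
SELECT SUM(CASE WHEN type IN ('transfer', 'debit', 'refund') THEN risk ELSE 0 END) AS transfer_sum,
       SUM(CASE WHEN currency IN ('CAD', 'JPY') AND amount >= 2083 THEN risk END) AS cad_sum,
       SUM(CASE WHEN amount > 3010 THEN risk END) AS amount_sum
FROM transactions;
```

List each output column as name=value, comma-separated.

[transfer_sum: type IN ('transfer', 'debit', 'refund')]
txn_id=9: ✓ → 15
txn_id=10: ✓ → 34
txn_id=11: ✓ → 81
txn_id=12: ✓ → 84
txn_id=13: ✓ → 81
txn_id=14: ✓ → 11
txn_id=15: ✓ → 31
txn_id=16: ✓ → 16
txn_id=17: ✓ → 32
txn_id=18: ✗
txn_id=19: ✗
transfer_sum = 15 + 34 + 81 + 84 + 81 + 11 + 31 + 16 + 32 = 385
—
[cad_sum: currency IN ('CAD', 'JPY') AND amount >= 2083]
txn_id=9: ✗
txn_id=10: ✗
txn_id=11: ✗
txn_id=12: ✓ → 84
txn_id=13: ✓ → 81
txn_id=14: ✗
txn_id=15: ✓ → 31
txn_id=16: ✗
txn_id=17: ✗
txn_id=18: ✗
txn_id=19: ✗
cad_sum = 84 + 81 + 31 = 196
—
[amount_sum: amount > 3010]
txn_id=9: ✗
txn_id=10: ✓ → 34
txn_id=11: ✓ → 81
txn_id=12: ✓ → 84
txn_id=13: ✓ → 81
txn_id=14: ✓ → 11
txn_id=15: ✗
txn_id=16: ✗
txn_id=17: ✓ → 32
txn_id=18: ✗
txn_id=19: ✗
amount_sum = 34 + 81 + 84 + 81 + 11 + 32 = 323

transfer_sum=385, cad_sum=196, amount_sum=323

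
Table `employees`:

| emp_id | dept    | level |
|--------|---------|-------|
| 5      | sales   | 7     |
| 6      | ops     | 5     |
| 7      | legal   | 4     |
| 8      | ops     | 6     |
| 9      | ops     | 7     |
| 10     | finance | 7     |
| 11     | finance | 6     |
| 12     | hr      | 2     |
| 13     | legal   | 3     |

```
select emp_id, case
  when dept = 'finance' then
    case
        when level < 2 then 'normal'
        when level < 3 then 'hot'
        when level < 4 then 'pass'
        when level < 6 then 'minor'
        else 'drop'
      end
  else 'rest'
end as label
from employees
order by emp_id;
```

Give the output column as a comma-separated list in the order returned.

rest, rest, rest, rest, rest, drop, drop, rest, rest

emp_id=5: dept='sales' → outer ELSE → rest
emp_id=6: dept='ops' → outer ELSE → rest
emp_id=7: dept='legal' → outer ELSE → rest
emp_id=8: dept='ops' → outer ELSE → rest
emp_id=9: dept='ops' → outer ELSE → rest
emp_id=10: dept='finance' → inner[ELSE] → drop
emp_id=11: dept='finance' → inner[ELSE] → drop
emp_id=12: dept='hr' → outer ELSE → rest
emp_id=13: dept='legal' → outer ELSE → rest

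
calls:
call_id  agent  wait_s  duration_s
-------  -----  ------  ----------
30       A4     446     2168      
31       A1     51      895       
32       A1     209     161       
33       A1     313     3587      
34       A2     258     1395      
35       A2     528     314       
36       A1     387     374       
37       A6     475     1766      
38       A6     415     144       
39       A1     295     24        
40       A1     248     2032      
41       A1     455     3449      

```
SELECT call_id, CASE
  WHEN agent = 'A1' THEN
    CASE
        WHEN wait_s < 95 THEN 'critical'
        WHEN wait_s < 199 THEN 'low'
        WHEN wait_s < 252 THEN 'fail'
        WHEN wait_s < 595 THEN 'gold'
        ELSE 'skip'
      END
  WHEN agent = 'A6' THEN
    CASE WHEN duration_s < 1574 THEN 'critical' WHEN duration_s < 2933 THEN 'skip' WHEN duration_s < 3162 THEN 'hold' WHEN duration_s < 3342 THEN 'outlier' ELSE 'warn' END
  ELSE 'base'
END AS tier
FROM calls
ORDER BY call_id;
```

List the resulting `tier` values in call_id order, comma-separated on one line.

call_id=30: agent='A4' → outer ELSE → base
call_id=31: agent='A1' → inner[wait_s < 95] → critical
call_id=32: agent='A1' → inner[wait_s < 252] → fail
call_id=33: agent='A1' → inner[wait_s < 595] → gold
call_id=34: agent='A2' → outer ELSE → base
call_id=35: agent='A2' → outer ELSE → base
call_id=36: agent='A1' → inner[wait_s < 595] → gold
call_id=37: agent='A6' → inner[duration_s < 2933] → skip
call_id=38: agent='A6' → inner[duration_s < 1574] → critical
call_id=39: agent='A1' → inner[wait_s < 595] → gold
call_id=40: agent='A1' → inner[wait_s < 252] → fail
call_id=41: agent='A1' → inner[wait_s < 595] → gold

base, critical, fail, gold, base, base, gold, skip, critical, gold, fail, gold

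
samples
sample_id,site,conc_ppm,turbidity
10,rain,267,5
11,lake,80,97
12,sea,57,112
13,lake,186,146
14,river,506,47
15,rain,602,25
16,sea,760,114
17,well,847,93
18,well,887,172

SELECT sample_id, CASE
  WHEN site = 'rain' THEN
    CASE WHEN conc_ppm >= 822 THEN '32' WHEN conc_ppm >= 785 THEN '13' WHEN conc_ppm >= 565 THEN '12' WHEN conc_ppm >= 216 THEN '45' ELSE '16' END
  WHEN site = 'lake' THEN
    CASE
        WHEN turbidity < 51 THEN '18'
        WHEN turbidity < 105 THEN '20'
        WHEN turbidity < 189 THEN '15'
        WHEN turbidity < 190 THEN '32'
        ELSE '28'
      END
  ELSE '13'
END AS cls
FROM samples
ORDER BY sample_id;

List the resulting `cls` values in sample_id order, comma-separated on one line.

45, 20, 13, 15, 13, 12, 13, 13, 13

sample_id=10: site='rain' → inner[conc_ppm >= 216] → 45
sample_id=11: site='lake' → inner[turbidity < 105] → 20
sample_id=12: site='sea' → outer ELSE → 13
sample_id=13: site='lake' → inner[turbidity < 189] → 15
sample_id=14: site='river' → outer ELSE → 13
sample_id=15: site='rain' → inner[conc_ppm >= 565] → 12
sample_id=16: site='sea' → outer ELSE → 13
sample_id=17: site='well' → outer ELSE → 13
sample_id=18: site='well' → outer ELSE → 13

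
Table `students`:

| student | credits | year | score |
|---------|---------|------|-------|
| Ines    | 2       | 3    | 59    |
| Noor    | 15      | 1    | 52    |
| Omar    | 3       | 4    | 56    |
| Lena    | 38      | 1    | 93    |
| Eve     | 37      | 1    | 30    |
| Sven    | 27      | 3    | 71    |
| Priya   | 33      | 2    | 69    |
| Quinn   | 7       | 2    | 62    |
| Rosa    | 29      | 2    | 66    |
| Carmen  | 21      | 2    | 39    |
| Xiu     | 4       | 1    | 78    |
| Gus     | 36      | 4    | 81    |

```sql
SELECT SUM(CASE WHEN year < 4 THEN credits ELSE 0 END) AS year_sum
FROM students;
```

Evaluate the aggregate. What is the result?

student=Ines: ✓ → 2
student=Noor: ✓ → 15
student=Omar: ✗
student=Lena: ✓ → 38
student=Eve: ✓ → 37
student=Sven: ✓ → 27
student=Priya: ✓ → 33
student=Quinn: ✓ → 7
student=Rosa: ✓ → 29
student=Carmen: ✓ → 21
student=Xiu: ✓ → 4
student=Gus: ✗
year_sum = 2 + 15 + 38 + 37 + 27 + 33 + 7 + 29 + 21 + 4 = 213

213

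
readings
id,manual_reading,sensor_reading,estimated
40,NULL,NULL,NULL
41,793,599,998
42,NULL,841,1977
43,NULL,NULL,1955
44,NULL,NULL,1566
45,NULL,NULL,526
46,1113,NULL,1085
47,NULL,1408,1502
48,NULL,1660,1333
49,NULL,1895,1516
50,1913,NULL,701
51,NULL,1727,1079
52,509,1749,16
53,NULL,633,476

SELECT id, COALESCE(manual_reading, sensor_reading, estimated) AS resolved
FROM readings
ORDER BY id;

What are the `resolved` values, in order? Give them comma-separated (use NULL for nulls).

NULL, 793, 841, 1955, 1566, 526, 1113, 1408, 1660, 1895, 1913, 1727, 509, 633

id=40: manual_reading=NULL, sensor_reading=NULL, estimated=NULL (all NULL) → NULL
id=41: manual_reading=793 → 793
id=42: manual_reading=NULL, sensor_reading=841 → 841
id=43: manual_reading=NULL, sensor_reading=NULL, estimated=1955 → 1955
id=44: manual_reading=NULL, sensor_reading=NULL, estimated=1566 → 1566
id=45: manual_reading=NULL, sensor_reading=NULL, estimated=526 → 526
id=46: manual_reading=1113 → 1113
id=47: manual_reading=NULL, sensor_reading=1408 → 1408
id=48: manual_reading=NULL, sensor_reading=1660 → 1660
id=49: manual_reading=NULL, sensor_reading=1895 → 1895
id=50: manual_reading=1913 → 1913
id=51: manual_reading=NULL, sensor_reading=1727 → 1727
id=52: manual_reading=509 → 509
id=53: manual_reading=NULL, sensor_reading=633 → 633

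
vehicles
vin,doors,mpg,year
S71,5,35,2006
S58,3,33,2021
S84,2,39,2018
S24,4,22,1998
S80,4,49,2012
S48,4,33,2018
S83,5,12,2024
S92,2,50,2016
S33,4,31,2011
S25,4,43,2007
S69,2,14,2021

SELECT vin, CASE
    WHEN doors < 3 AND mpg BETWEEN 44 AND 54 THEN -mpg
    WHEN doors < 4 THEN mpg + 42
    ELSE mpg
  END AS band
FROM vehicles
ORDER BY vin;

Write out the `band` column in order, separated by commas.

22, 43, 31, 33, 75, 56, 35, 49, 12, 81, -50

vin=S24: ELSE → 22
vin=S25: ELSE → 43
vin=S33: ELSE → 31
vin=S48: ELSE → 33
vin=S58: doors < 4 → 75
vin=S69: doors < 4 → 56
vin=S71: ELSE → 35
vin=S80: ELSE → 49
vin=S83: ELSE → 12
vin=S84: doors < 4 → 81
vin=S92: doors < 3 AND mpg BETWEEN 44 AND 54 → -50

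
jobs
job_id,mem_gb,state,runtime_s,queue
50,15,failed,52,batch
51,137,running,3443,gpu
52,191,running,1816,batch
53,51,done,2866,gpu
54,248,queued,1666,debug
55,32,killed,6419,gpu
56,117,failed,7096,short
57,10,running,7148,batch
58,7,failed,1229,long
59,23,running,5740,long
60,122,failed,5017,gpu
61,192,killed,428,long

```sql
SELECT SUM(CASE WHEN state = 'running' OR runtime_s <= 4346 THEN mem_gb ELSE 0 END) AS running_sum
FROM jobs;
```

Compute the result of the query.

job_id=50: ✓ → 15
job_id=51: ✓ → 137
job_id=52: ✓ → 191
job_id=53: ✓ → 51
job_id=54: ✓ → 248
job_id=55: ✗
job_id=56: ✗
job_id=57: ✓ → 10
job_id=58: ✓ → 7
job_id=59: ✓ → 23
job_id=60: ✗
job_id=61: ✓ → 192
running_sum = 15 + 137 + 191 + 51 + 248 + 10 + 7 + 23 + 192 = 874

874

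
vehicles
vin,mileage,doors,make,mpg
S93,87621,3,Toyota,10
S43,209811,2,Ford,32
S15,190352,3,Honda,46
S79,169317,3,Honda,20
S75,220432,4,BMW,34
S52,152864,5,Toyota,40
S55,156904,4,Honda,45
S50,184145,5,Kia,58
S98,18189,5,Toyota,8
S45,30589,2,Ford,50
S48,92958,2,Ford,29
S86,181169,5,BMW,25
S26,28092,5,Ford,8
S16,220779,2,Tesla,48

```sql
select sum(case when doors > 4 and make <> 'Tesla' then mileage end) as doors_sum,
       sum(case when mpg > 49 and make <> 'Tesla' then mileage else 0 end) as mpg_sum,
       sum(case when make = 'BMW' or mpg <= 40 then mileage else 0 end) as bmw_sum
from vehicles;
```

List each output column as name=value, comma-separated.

doors_sum=564459, mpg_sum=214734, bmw_sum=1160453

[doors_sum: doors > 4 and make <> 'Tesla']
vin=S93: ✗
vin=S43: ✗
vin=S15: ✗
vin=S79: ✗
vin=S75: ✗
vin=S52: ✓ → 152864
vin=S55: ✗
vin=S50: ✓ → 184145
vin=S98: ✓ → 18189
vin=S45: ✗
vin=S48: ✗
vin=S86: ✓ → 181169
vin=S26: ✓ → 28092
vin=S16: ✗
doors_sum = 152864 + 184145 + 18189 + 181169 + 28092 = 564459
—
[mpg_sum: mpg > 49 and make <> 'Tesla']
vin=S93: ✗
vin=S43: ✗
vin=S15: ✗
vin=S79: ✗
vin=S75: ✗
vin=S52: ✗
vin=S55: ✗
vin=S50: ✓ → 184145
vin=S98: ✗
vin=S45: ✓ → 30589
vin=S48: ✗
vin=S86: ✗
vin=S26: ✗
vin=S16: ✗
mpg_sum = 184145 + 30589 = 214734
—
[bmw_sum: make = 'BMW' or mpg <= 40]
vin=S93: ✓ → 87621
vin=S43: ✓ → 209811
vin=S15: ✗
vin=S79: ✓ → 169317
vin=S75: ✓ → 220432
vin=S52: ✓ → 152864
vin=S55: ✗
vin=S50: ✗
vin=S98: ✓ → 18189
vin=S45: ✗
vin=S48: ✓ → 92958
vin=S86: ✓ → 181169
vin=S26: ✓ → 28092
vin=S16: ✗
bmw_sum = 87621 + 209811 + 169317 + 220432 + 152864 + 18189 + 92958 + 181169 + 28092 = 1160453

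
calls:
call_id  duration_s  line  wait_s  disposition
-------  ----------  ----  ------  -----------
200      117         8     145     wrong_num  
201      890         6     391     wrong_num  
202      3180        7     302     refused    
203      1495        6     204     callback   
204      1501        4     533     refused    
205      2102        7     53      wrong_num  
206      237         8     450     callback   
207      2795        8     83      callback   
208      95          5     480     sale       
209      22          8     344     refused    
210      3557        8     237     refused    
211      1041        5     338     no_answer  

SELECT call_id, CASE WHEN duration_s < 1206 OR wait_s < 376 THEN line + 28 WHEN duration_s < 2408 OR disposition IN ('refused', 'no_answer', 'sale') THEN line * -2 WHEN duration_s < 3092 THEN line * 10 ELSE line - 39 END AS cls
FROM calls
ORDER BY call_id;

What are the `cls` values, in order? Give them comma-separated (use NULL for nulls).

call_id=200: duration_s < 1206 OR wait_s < 376 → 36
call_id=201: duration_s < 1206 OR wait_s < 376 → 34
call_id=202: duration_s < 1206 OR wait_s < 376 → 35
call_id=203: duration_s < 1206 OR wait_s < 376 → 34
call_id=204: duration_s < 2408 OR disposition IN ('refused', 'no_answer', 'sale') → -8
call_id=205: duration_s < 1206 OR wait_s < 376 → 35
call_id=206: duration_s < 1206 OR wait_s < 376 → 36
call_id=207: duration_s < 1206 OR wait_s < 376 → 36
call_id=208: duration_s < 1206 OR wait_s < 376 → 33
call_id=209: duration_s < 1206 OR wait_s < 376 → 36
call_id=210: duration_s < 1206 OR wait_s < 376 → 36
call_id=211: duration_s < 1206 OR wait_s < 376 → 33

36, 34, 35, 34, -8, 35, 36, 36, 33, 36, 36, 33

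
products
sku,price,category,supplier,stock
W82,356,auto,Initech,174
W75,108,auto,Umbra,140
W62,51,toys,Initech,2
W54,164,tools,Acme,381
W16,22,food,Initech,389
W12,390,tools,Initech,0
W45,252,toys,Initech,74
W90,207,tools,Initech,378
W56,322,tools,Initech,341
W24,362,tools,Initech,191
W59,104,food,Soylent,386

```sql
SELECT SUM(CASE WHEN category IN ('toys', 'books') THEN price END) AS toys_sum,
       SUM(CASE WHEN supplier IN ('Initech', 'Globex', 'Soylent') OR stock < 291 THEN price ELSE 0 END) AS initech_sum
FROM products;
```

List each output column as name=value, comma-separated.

toys_sum=303, initech_sum=2174

[toys_sum: category IN ('toys', 'books')]
sku=W82: ✗
sku=W75: ✗
sku=W62: ✓ → 51
sku=W54: ✗
sku=W16: ✗
sku=W12: ✗
sku=W45: ✓ → 252
sku=W90: ✗
sku=W56: ✗
sku=W24: ✗
sku=W59: ✗
toys_sum = 51 + 252 = 303
—
[initech_sum: supplier IN ('Initech', 'Globex', 'Soylent') OR stock < 291]
sku=W82: ✓ → 356
sku=W75: ✓ → 108
sku=W62: ✓ → 51
sku=W54: ✗
sku=W16: ✓ → 22
sku=W12: ✓ → 390
sku=W45: ✓ → 252
sku=W90: ✓ → 207
sku=W56: ✓ → 322
sku=W24: ✓ → 362
sku=W59: ✓ → 104
initech_sum = 356 + 108 + 51 + 22 + 390 + 252 + 207 + 322 + 362 + 104 = 2174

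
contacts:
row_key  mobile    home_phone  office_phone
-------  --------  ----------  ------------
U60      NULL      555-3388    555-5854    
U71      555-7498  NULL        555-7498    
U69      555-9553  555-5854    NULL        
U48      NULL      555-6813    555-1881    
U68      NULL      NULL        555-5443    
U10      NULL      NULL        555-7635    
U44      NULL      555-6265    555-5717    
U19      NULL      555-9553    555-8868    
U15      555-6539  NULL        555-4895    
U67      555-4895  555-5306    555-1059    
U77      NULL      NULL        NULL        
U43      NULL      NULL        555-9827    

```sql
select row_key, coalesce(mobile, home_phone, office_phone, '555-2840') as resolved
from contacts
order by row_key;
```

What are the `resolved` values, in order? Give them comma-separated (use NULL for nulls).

row_key=U10: mobile=NULL, home_phone=NULL, office_phone=555-7635 → 555-7635
row_key=U15: mobile=555-6539 → 555-6539
row_key=U19: mobile=NULL, home_phone=555-9553 → 555-9553
row_key=U43: mobile=NULL, home_phone=NULL, office_phone=555-9827 → 555-9827
row_key=U44: mobile=NULL, home_phone=555-6265 → 555-6265
row_key=U48: mobile=NULL, home_phone=555-6813 → 555-6813
row_key=U60: mobile=NULL, home_phone=555-3388 → 555-3388
row_key=U67: mobile=555-4895 → 555-4895
row_key=U68: mobile=NULL, home_phone=NULL, office_phone=555-5443 → 555-5443
row_key=U69: mobile=555-9553 → 555-9553
row_key=U71: mobile=555-7498 → 555-7498
row_key=U77: mobile=NULL, home_phone=NULL, office_phone=NULL, → literal 555-2840 → 555-2840

555-7635, 555-6539, 555-9553, 555-9827, 555-6265, 555-6813, 555-3388, 555-4895, 555-5443, 555-9553, 555-7498, 555-2840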